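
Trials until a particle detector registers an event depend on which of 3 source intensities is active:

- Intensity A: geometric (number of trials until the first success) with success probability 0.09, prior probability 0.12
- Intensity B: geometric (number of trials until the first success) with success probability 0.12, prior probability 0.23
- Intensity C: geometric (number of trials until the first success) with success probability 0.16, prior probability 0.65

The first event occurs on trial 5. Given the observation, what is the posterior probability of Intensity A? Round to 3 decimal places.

0.098

Posterior ∝ prior × likelihood, so P(k | x) ∝ P(Z=k) f_k(x); normalise over all components.
Evaluate each component's likelihood at the observed value:
  L_A = 0.09·(1−0.09)^4 = 0.09·0.68575 = 0.0617175
  L_B = 0.12·(1−0.12)^4 = 0.12·0.599695 = 0.0719634
  L_C = 0.16·(1−0.16)^4 = 0.16·0.497871 = 0.0796594
Weight by the priors:
  P(Z=A)·L_A = 0.12 × 0.0617175 = 0.0074061
  P(Z=B)·L_B = 0.23 × 0.0719634 = 0.0165516
  P(Z=C)·L_C = 0.65 × 0.0796594 = 0.0517786
Normaliser: 0.0074061 + 0.0165516 + 0.0517786 = 0.0757363
P(Intensity A | the observation) = 0.0074061 / 0.0757363 ≈ 0.098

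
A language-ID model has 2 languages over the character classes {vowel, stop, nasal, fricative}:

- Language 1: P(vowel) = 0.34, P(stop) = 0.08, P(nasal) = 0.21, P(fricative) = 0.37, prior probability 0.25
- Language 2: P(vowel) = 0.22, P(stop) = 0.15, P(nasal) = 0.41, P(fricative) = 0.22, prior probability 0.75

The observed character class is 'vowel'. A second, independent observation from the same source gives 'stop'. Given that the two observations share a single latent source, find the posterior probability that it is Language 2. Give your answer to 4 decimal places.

0.7845

Posterior ∝ prior × likelihood, so P(k | x) ∝ w_k f_k(x); normalise over all components.
Since both observations come from the same component, the likelihood for component k is f_k(x₁)·f_k(x₂).
  L_1 = [P(vowel | comp) = 0.34] × [0.08] = 0.0272
  L_2 = [P(vowel | comp) = 0.22] × [0.15] = 0.033
Weight by the priors:
  w_1·L_1 = 0.25 × 0.0272 = 0.0068
  w_2·L_2 = 0.75 × 0.033 = 0.02475
Denominator: 0.0068 + 0.02475 = 0.03155
Responsibility of Language 2: 0.02475 / 0.03155 ≈ 0.7845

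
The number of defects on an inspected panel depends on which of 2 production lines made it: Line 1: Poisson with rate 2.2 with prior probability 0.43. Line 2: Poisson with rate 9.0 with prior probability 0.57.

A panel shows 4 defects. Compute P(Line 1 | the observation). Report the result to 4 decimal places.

0.7075

The responsibility of component k is π_k f_k(x) divided by Σ_j π_j f_j(x).
Poisson probabilities:
  L_1 = e^(−2.2)·2.2^4/4! = 0.108151
  L_2 = e^(−9.0)·9.0^4/4! = 0.0337372
Prior × likelihood for each component:
  π_1·L_1 = 0.43 × 0.108151 = 0.046505
  π_2·L_2 = 0.57 × 0.0337372 = 0.0192302
Marginal: 0.046505 + 0.0192302 = 0.0657352
P(Line 1 | the observation) ≈ 0.7075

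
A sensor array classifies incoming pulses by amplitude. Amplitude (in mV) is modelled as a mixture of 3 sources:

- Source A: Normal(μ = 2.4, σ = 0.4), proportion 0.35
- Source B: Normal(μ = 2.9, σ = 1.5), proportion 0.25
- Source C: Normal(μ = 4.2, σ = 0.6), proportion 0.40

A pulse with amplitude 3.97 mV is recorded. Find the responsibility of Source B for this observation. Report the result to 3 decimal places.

By Bayes' theorem, P(k | x) = π_k f_k(x) / Σ_j π_j f_j(x).
Component likelihoods at x = 3.97 mV:
  f_A = (1/(0.4·√(2π)))·exp(−(3.97−2.4)²/(2·0.4²)) = 0.997356·exp(-7.70281) = 0.000450361
  f_B = (1/(1.5·√(2π)))·exp(−(3.97−2.9)²/(2·1.5²)) = 0.265962·exp(-0.25442) = 0.206217
  f_C = (1/(0.6·√(2π)))·exp(−(3.97−4.2)²/(2·0.6²)) = 0.664904·exp(-0.07347) = 0.617803
Unnormalised posteriors:
  π_A·f_A = 0.35 × 0.000450361 = 0.000157626
  π_B·f_B = 0.25 × 0.206217 = 0.0515543
  π_C·f_C = 0.40 × 0.617803 = 0.247121
Evidence: 0.000157626 + 0.0515543 + 0.247121 = 0.298833
So the posterior for Source B is 0.0515543 / 0.298833 ≈ 0.173.

0.173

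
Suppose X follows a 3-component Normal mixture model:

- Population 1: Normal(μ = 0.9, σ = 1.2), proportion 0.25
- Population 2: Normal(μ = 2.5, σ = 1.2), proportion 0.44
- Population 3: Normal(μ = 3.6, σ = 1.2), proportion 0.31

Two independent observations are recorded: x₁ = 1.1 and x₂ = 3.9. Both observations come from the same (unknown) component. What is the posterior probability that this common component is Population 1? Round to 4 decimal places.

0.0686

The responsibility of component k is π_k f_k(x) divided by Σ_j π_j f_j(x).
Since both observations come from the same component, the likelihood for component k is f_k(x₁)·f_k(x₂).
  L_1 = [0.327866] × [0.0146069] = 0.00478912
  L_2 = [0.168332] × [0.168332] = 0.0283357
  L_3 = [0.0379533] × [0.322223] = 0.0122294
Unnormalised posteriors:
  π_1·L_1 = 0.25 × 0.00478912 = 0.00119728
  π_2·L_2 = 0.44 × 0.0283357 = 0.0124677
  π_3·L_3 = 0.31 × 0.0122294 = 0.00379113
Normaliser: 0.00119728 + 0.0124677 + 0.00379113 = 0.0174561
Responsibility of Population 1: 0.00119728 / 0.0174561 ≈ 0.0686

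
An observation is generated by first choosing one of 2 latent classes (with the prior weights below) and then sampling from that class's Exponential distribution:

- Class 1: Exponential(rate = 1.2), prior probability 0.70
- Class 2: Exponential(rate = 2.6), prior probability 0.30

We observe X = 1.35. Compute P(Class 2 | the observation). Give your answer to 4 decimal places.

0.1230

The responsibility of component k is π_k f_k(x) divided by Σ_j π_j f_j(x).
Component likelihoods at x = 1.35:
  L_1 = 1.2·e^(−1.2·1.35) = 1.2·e^(−1.6200) = 0.237478
  L_2 = 2.6·e^(−2.6·1.35) = 2.6·e^(−3.5100) = 0.077732
Prior × likelihood for each component:
  π_1·L_1 = 0.70 × 0.237478 = 0.166235
  π_2·L_2 = 0.30 × 0.077732 = 0.0233196
Denominator: 0.166235 + 0.0233196 = 0.189555
Responsibility of Class 2: 0.0233196 / 0.189555 ≈ 0.1230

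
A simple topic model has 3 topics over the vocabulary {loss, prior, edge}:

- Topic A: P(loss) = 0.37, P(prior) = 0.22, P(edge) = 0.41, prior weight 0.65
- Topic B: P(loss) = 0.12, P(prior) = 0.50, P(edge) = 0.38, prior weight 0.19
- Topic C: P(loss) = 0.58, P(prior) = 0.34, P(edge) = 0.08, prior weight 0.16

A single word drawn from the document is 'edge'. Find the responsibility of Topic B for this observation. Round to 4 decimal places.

The responsibility of component k is π_k f_k(x) divided by Σ_j π_j f_j(x).
Component likelihoods at x = 'edge':
  f_A = P(edge | comp) = 0.41
  f_B = P(edge | comp) = 0.38
  f_C = P(edge | comp) = 0.08
Unnormalised posteriors:
  π_A·f_A = 0.65 × 0.41 = 0.2665
  π_B·f_B = 0.19 × 0.38 = 0.0722
  π_C·f_C = 0.16 × 0.08 = 0.0128
Marginal: 0.2665 + 0.0722 + 0.0128 = 0.3515
P(Topic B | x) ≈ 0.2054

0.2054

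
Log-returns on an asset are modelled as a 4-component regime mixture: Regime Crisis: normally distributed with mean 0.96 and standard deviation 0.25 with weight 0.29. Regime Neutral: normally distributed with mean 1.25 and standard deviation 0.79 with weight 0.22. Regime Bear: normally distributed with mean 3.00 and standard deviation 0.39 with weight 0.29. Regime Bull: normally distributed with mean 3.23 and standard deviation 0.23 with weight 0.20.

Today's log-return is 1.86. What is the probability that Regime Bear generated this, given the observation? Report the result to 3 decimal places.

0.047

Posterior ∝ prior × likelihood, so P(k | x) ∝ w_k f_k(x); normalise over all components.
Component likelihoods at x = 1.86:
  L_Crisis = 0.00244761
  L_Neutral = 0.374814
  L_Bear = 0.0142711
  L_Bull = 3.42583e-08
Multiply by the mixture weights:
  w_Crisis·L_Crisis = 0.29 × 0.00244761 = 0.000709806
  w_Neutral·L_Neutral = 0.22 × 0.374814 = 0.0824591
  w_Bear·L_Bear = 0.29 × 0.0142711 = 0.00413862
  w_Bull·L_Bull = 0.20 × 3.42583e-08 = 6.85165e-09
Evidence: 0.000709806 + 0.0824591 + 0.00413862 + 6.85165e-09 = 0.0873075
Responsibility of Regime Bear: 0.00413862 / 0.0873075 ≈ 0.047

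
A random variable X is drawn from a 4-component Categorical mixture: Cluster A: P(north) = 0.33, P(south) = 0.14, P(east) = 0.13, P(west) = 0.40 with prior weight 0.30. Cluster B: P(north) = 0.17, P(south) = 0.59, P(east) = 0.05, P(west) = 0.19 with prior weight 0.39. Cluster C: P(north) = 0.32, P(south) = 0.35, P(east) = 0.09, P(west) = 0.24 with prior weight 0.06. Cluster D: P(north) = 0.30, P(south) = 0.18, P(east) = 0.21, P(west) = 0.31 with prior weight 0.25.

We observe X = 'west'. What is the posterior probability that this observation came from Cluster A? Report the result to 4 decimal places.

Posterior ∝ prior × likelihood, so P(k | x) ∝ w_k f_k(x); normalise over all components.
Evaluate each component's likelihood at the observed value:
  L_A = P(west | comp) = 0.40
  L_B = P(west | comp) = 0.19
  L_C = P(west | comp) = 0.24
  L_D = P(west | comp) = 0.31
Prior × likelihood for each component:
  w_A·L_A = 0.30 × 0.4 = 0.12
  w_B·L_B = 0.39 × 0.19 = 0.0741
  w_C·L_C = 0.06 × 0.24 = 0.0144
  w_D·L_D = 0.25 × 0.31 = 0.0775
Evidence: 0.12 + 0.0741 + 0.0144 + 0.0775 = 0.286
Responsibility of Cluster A: 0.12 / 0.286 ≈ 0.4196

0.4196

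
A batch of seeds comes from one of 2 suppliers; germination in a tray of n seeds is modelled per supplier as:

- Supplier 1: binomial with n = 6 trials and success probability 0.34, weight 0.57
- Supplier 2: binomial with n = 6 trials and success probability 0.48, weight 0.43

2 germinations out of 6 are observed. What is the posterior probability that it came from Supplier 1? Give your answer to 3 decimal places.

0.633

By Bayes' theorem, P(k | x) = w_k f_k(x) / Σ_j w_j f_j(x).
Component likelihoods at x = 2 germinations out of 6:
  p_1 = C(6,2)·0.34^2·0.66^4 = 15·0.1156·0.189747 = 0.329022
  p_2 = C(6,2)·0.48^2·0.52^4 = 15·0.2304·0.0731162 = 0.252689
Prior × likelihood for each component:
  w_1·p_1 = 0.57 × 0.329022 = 0.187542
  w_2·p_2 = 0.43 × 0.252689 = 0.108656
Marginal: 0.187542 + 0.108656 = 0.296199
P(Supplier 1 | the observation) ≈ 0.633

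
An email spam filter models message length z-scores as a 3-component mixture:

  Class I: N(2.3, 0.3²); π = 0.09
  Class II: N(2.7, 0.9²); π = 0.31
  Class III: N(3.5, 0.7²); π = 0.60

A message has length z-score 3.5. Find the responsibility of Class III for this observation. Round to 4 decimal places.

Posterior ∝ prior × likelihood, so P(k | x) ∝ w_k f_k(x); normalise over all components.
Component likelihoods at x = 3.5:
  L_I = (1/(0.3·√(2π)))·exp(−(3.5−2.3)²/(2·0.3²)) = 1.329808·exp(-8.00000) = 0.000446101
  L_II = (1/(0.9·√(2π)))·exp(−(3.5−2.7)²/(2·0.9²)) = 0.443269·exp(-0.39506) = 0.298603
  L_III = (1/(0.7·√(2π)))·exp(−(3.5−3.5)²/(2·0.7²)) = 0.569918·exp(-0.00000) = 0.569918
Multiply by the mixture weights:
  w_I·L_I = 0.09 × 0.000446101 = 4.01491e-05
  w_II·L_II = 0.31 × 0.298603 = 0.092567
  w_III·L_III = 0.60 × 0.569918 = 0.341951
Normaliser: 4.01491e-05 + 0.092567 + 0.341951 = 0.434558
So the posterior for Class III is 0.341951 / 0.434558 ≈ 0.7869.

0.7869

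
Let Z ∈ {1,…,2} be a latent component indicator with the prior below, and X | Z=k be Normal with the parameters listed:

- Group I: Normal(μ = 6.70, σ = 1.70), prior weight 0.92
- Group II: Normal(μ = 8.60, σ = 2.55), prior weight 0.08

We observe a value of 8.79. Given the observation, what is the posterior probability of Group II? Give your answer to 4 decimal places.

Apply Bayes' rule: the posterior for each component is proportional to its prior times its likelihood at x.
Component likelihoods at x = 8.79:
  f_I = (1/(1.70·√(2π)))·exp(−(8.79−6.70)²/(2·1.70²)) = 0.234672·exp(-0.75573) = 0.110218
  f_II = (1/(2.55·√(2π)))·exp(−(8.79−8.60)²/(2·2.55²)) = 0.156448·exp(-0.00278) = 0.156014
Unnormalised posteriors:
  π_I·f_I = 0.92 × 0.110218 = 0.101401
  π_II·f_II = 0.08 × 0.156014 = 0.0124811
Normaliser: 0.101401 + 0.0124811 = 0.113882
Responsibility of Group II: 0.0124811 / 0.113882 ≈ 0.1096

0.1096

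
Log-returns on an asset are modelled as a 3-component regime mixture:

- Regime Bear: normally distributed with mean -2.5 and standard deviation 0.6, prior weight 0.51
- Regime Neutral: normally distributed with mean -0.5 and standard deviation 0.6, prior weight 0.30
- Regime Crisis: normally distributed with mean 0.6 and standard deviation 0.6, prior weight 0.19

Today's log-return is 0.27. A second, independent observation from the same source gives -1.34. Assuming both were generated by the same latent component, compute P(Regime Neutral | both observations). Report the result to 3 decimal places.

Apply Bayes' rule: the posterior for each component is proportional to its prior times its likelihood at x.
Since both observations come from the same component, the likelihood for component k is f_k(x₁)·f_k(x₂).
  f_Bear = [1.56519e-05] × [0.102591] = 1.60575e-06
  f_Neutral = [0.29183] × [0.249546] = 0.0728248
  f_Crisis = [0.571573] × [0.00356948] = 0.00204022
Weight by the priors:
  π_Bear·f_Bear = 0.51 × 1.60575e-06 = 8.18932e-07
  π_Neutral·f_Neutral = 0.30 × 0.0728248 = 0.0218475
  π_Crisis·f_Crisis = 0.19 × 0.00204022 = 0.000387642
Sum: 8.18932e-07 + 0.0218475 + 0.000387642 = 0.0222359
So the posterior for Regime Neutral is 0.0218475 / 0.0222359 ≈ 0.983.

0.983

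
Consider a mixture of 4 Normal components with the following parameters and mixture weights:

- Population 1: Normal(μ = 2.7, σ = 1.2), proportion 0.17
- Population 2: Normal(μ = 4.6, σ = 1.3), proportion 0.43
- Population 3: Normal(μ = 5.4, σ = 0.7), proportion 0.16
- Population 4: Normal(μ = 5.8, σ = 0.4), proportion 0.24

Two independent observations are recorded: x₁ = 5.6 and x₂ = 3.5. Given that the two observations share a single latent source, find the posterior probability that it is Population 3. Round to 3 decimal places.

Apply Bayes' rule: the posterior for each component is proportional to its prior times its likelihood at x.
Since both observations come from the same component, the likelihood for component k is f_k(x₁)·f_k(x₂).
  f_1 = [(1/(1.2·√(2π)))·exp(−(5.6−2.7)²/(2·1.2²)) = 0.332452·exp(-2.92014) = 0.0179279] × [0.266207] = 0.00477252
  f_2 = [(1/(1.3·√(2π)))·exp(−(5.6−4.6)²/(2·1.3²)) = 0.306879·exp(-0.29586) = 0.228285] × [0.214533] = 0.0489747
  f_3 = [(1/(0.7·√(2π)))·exp(−(5.6−5.4)²/(2·0.7²)) = 0.569918·exp(-0.04082) = 0.547124] × [0.0143223] = 0.00783608
  f_4 = [(1/(0.4·√(2π)))·exp(−(5.6−5.8)²/(2·0.4²)) = 0.997356·exp(-0.12500) = 0.880163] × [6.59811e-08] = 5.80741e-08
Unnormalised posteriors:
  w_1·f_1 = 0.17 × 0.00477252 = 0.000811328
  w_2·f_2 = 0.43 × 0.0489747 = 0.0210591
  w_3·f_3 = 0.16 × 0.00783608 = 0.00125377
  w_4·f_4 = 0.24 × 5.80741e-08 = 1.39378e-08
Marginal: 0.000811328 + 0.0210591 + 0.00125377 + 1.39378e-08 = 0.0231242
P(Population 3 | x) ≈ 0.054

0.054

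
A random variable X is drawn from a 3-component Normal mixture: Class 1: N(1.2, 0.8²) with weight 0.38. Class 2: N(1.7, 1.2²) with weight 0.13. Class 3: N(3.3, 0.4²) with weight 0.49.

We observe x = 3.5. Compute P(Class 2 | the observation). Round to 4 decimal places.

P(component k | x) = w_k·f_k(x) / marginal(x), where marginal(x) = Σ_j w_j·f_j(x).
Normal densities:
  L_1 = (1/(0.8·√(2π)))·exp(−(3.5−1.2)²/(2·0.8²)) = 0.498678·exp(-4.13281) = 0.00799765
  L_2 = (1/(1.2·√(2π)))·exp(−(3.5−1.7)²/(2·1.2²)) = 0.332452·exp(-1.12500) = 0.107931
  L_3 = (1/(0.4·√(2π)))·exp(−(3.5−3.3)²/(2·0.4²)) = 0.997356·exp(-0.12500) = 0.880163
Unnormalised posteriors:
  w_1·L_1 = 0.38 × 0.00799765 = 0.00303911
  w_2·L_2 = 0.13 × 0.107931 = 0.0140311
  w_3·L_3 = 0.49 × 0.880163 = 0.43128
Normaliser: 0.00303911 + 0.0140311 + 0.43128 = 0.44835
P(Class 2 | data) = 0.0140311 / 0.44835 ≈ 0.0313

0.0313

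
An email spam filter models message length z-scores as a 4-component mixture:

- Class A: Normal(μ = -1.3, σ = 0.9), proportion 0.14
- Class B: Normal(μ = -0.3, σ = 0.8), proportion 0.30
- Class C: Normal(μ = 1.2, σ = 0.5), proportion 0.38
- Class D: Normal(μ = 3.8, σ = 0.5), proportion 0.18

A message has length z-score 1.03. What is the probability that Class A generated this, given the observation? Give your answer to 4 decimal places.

By Bayes' theorem, P(k | x) = P(Z=k) f_k(x) / Σ_j P(Z=j) f_j(x).
Normal densities:
  f_A = 0.0155336
  f_B = 0.125212
  f_C = 0.753074
  f_D = 1.7272e-07
Weight by the priors:
  P(Z=A)·f_A = 0.14 × 0.0155336 = 0.0021747
  P(Z=B)·f_B = 0.30 × 0.125212 = 0.0375636
  P(Z=C)·f_C = 0.38 × 0.753074 = 0.286168
  P(Z=D)·f_D = 0.18 × 1.7272e-07 = 3.10897e-08
Denominator: 0.0021747 + 0.0375636 + 0.286168 + 3.10897e-08 = 0.325907
P(Class A | data) ≈ 0.0067

0.0067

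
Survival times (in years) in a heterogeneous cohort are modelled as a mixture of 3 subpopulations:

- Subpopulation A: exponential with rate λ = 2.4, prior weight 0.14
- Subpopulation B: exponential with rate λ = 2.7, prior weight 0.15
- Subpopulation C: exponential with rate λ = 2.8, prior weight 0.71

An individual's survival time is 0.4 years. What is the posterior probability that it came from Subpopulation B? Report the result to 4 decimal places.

0.1503

Posterior ∝ prior × likelihood, so P(k | x) ∝ w_k f_k(x); normalise over all components.
Exponential densities:
  f_A = 2.4·e^(−2.4·0.4) = 2.4·e^(−0.9600) = 0.918943
  f_B = 2.7·e^(−2.7·0.4) = 2.7·e^(−1.0800) = 0.916908
  f_C = 2.8·e^(−2.8·0.4) = 2.8·e^(−1.1200) = 0.913583
Prior × likelihood for each component:
  w_A·f_A = 0.14 × 0.918943 = 0.128652
  w_B·f_B = 0.15 × 0.916908 = 0.137536
  w_C·f_C = 0.71 × 0.913583 = 0.648644
Marginal: 0.128652 + 0.137536 + 0.648644 = 0.914832
P(Subpopulation B | x) = 0.137536 / 0.914832 ≈ 0.1503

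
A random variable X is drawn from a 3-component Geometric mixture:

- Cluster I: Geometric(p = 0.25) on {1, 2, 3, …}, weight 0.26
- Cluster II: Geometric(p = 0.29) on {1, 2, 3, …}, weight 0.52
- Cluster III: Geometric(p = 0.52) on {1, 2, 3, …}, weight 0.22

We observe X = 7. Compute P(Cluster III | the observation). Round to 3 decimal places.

Posterior ∝ prior × likelihood, so P(k | x) ∝ P(Z=k) f_k(x); normalise over all components.
Geometric probabilities:
  p_I = 0.25·(1−0.25)^6 = 0.25·0.177979 = 0.0444946
  p_II = 0.29·(1−0.29)^6 = 0.29·0.1281 = 0.0371491
  p_III = 0.52·(1−0.52)^6 = 0.52·0.0122306 = 0.00635991
Unnormalised posteriors:
  P(Z=I)·p_I = 0.26 × 0.0444946 = 0.0115686
  P(Z=II)·p_II = 0.52 × 0.0371491 = 0.0193175
  P(Z=III)·p_III = 0.22 × 0.00635991 = 0.00139918
Normaliser: 0.0115686 + 0.0193175 + 0.00139918 = 0.0322853
P(Cluster III | the observation) = 0.00139918 / 0.0322853 ≈ 0.043

0.043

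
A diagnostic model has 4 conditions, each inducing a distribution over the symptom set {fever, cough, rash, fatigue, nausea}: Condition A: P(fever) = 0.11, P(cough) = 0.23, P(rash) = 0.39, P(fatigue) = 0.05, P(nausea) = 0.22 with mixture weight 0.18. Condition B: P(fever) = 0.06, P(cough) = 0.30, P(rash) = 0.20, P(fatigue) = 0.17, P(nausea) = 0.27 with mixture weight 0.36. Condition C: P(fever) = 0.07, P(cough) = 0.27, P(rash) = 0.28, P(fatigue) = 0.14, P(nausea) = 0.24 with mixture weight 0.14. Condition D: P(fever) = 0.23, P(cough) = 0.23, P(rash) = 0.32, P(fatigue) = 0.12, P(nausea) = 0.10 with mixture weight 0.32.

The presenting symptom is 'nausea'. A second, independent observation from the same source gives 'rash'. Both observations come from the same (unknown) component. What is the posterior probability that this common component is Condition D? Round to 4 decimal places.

0.1878

Apply Bayes' rule: the posterior for each component is proportional to its prior times its likelihood at x.
Since both observations come from the same component, the likelihood for component k is f_k(x₁)·f_k(x₂).
  p_A = [P(nausea | comp) = 0.22] × [0.39] = 0.0858
  p_B = [P(nausea | comp) = 0.27] × [0.2] = 0.054
  p_C = [P(nausea | comp) = 0.24] × [0.28] = 0.0672
  p_D = [P(nausea | comp) = 0.10] × [0.32] = 0.032
Weight by the priors:
  w_A·p_A = 0.18 × 0.0858 = 0.015444
  w_B·p_B = 0.36 × 0.054 = 0.01944
  w_C·p_C = 0.14 × 0.0672 = 0.009408
  w_D·p_D = 0.32 × 0.032 = 0.01024
Evidence: 0.015444 + 0.01944 + 0.009408 + 0.01024 = 0.054532
Responsibility of Condition D: 0.01024 / 0.054532 ≈ 0.1878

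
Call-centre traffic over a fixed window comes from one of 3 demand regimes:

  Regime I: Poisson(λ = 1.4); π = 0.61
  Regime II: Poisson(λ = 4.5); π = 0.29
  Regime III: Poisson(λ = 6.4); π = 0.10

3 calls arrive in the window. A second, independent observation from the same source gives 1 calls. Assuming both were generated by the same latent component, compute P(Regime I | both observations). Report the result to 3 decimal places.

By Bayes' theorem, P(k | x) = w_k f_k(x) / Σ_j w_j f_j(x).
Since both observations come from the same component, the likelihood for component k is f_k(x₁)·f_k(x₂).
  p_I = [e^(−1.4)·1.4^3/3! = 0.112777] × [0.345236] = 0.0389347
  p_II = [e^(−4.5)·4.5^3/3! = 0.168718] × [0.0499905] = 0.00843429
  p_III = [e^(−6.4)·6.4^3/3! = 0.0725945] × [0.010634] = 0.000771968
Multiply by the mixture weights:
  w_I·p_I = 0.61 × 0.0389347 = 0.0237501
  w_II·p_II = 0.29 × 0.00843429 = 0.00244594
  w_III·p_III = 0.10 × 0.000771968 = 7.71968e-05
Evidence: 0.0237501 + 0.00244594 + 7.71968e-05 = 0.0262733
So the posterior for Regime I is 0.0237501 / 0.0262733 ≈ 0.904.

0.904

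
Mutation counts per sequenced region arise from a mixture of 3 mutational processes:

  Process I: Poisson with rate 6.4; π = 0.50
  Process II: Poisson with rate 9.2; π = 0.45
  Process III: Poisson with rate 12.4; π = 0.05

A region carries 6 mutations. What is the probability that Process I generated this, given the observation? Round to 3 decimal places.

The responsibility of component k is w_k f_k(x) divided by Σ_j w_j f_j(x).
Component likelihoods at x = 6 mutations:
  L_I = e^(−6.4)·6.4^6/6! = 0.158585
  L_II = e^(−9.2)·9.2^6/6! = 0.0850913
  L_III = e^(−12.4)·12.4^6/6! = 0.0207944
Weight by the priors:
  w_I·L_I = 0.50 × 0.158585 = 0.0792926
  w_II·L_II = 0.45 × 0.0850913 = 0.0382911
  w_III·L_III = 0.05 × 0.0207944 = 0.00103972
Normaliser: 0.0792926 + 0.0382911 + 0.00103972 = 0.118623
So the posterior for Process I is 0.0792926 / 0.118623 ≈ 0.668.

0.668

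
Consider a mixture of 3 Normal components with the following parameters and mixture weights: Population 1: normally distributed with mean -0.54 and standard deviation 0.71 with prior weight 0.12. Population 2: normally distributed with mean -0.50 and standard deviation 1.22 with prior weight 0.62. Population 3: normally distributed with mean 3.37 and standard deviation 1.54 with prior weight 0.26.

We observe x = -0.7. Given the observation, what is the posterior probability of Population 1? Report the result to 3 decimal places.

0.245

P(component k | x) = w_k·f_k(x) / marginal(x), where marginal(x) = Σ_j w_j·f_j(x).
Evaluate each component's likelihood at the observed value:
  L_1 = (1/(0.71·√(2π)))·exp(−(-0.7−-0.54)²/(2·0.71²)) = 0.561891·exp(-0.02539) = 0.547803
  L_2 = (1/(1.22·√(2π)))·exp(−(-0.7−-0.50)²/(2·1.22²)) = 0.327002·exp(-0.01344) = 0.322637
  L_3 = (1/(1.54·√(2π)))·exp(−(-0.7−3.37)²/(2·1.54²)) = 0.259053·exp(-3.49235) = 0.00788283
Weight by the priors:
  w_1·L_1 = 0.12 × 0.547803 = 0.0657363
  w_2·L_2 = 0.62 × 0.322637 = 0.200035
  w_3·L_3 = 0.26 × 0.00788283 = 0.00204954
Marginal: 0.0657363 + 0.200035 + 0.00204954 = 0.267821
Responsibility of Population 1: 0.0657363 / 0.267821 ≈ 0.245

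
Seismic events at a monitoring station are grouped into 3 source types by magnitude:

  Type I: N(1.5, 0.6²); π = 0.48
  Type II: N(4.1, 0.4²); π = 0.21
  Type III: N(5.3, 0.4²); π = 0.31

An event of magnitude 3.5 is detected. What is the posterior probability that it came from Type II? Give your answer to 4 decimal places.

0.9820

Apply Bayes' rule: the posterior for each component is proportional to its prior times its likelihood at x.
Component likelihoods at x = 3.5:
  L_I = (1/(0.6·√(2π)))·exp(−(3.5−1.5)²/(2·0.6²)) = 0.664904·exp(-5.55556) = 0.00257046
  L_II = (1/(0.4·√(2π)))·exp(−(3.5−4.1)²/(2·0.4²)) = 0.997356·exp(-1.12500) = 0.323794
  L_III = (1/(0.4·√(2π)))·exp(−(3.5−5.3)²/(2·0.4²)) = 0.997356·exp(-10.12500) = 3.99594e-05
Multiply by the mixture weights:
  π_I·L_I = 0.48 × 0.00257046 = 0.00123382
  π_II·L_II = 0.21 × 0.323794 = 0.0679967
  π_III·L_III = 0.31 × 3.99594e-05 = 1.23874e-05
Normaliser: 0.00123382 + 0.0679967 + 1.23874e-05 = 0.0692429
So the posterior for Type II is 0.0679967 / 0.0692429 ≈ 0.9820.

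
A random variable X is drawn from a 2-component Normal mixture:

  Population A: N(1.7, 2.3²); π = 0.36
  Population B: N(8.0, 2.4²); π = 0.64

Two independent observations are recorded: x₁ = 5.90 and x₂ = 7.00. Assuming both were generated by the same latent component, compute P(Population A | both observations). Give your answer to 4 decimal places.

Apply Bayes' rule: the posterior for each component is proportional to its prior times its likelihood at x.
Since both observations come from the same component, the likelihood for component k is f_k(x₁)·f_k(x₂).
  L_A = [0.0327404] × [0.0121934] = 0.000399219
  L_B = [0.113356] × [0.152405] = 0.0172761
Prior × likelihood for each component:
  π_A·L_A = 0.36 × 0.000399219 = 0.000143719
  π_B·L_B = 0.64 × 0.0172761 = 0.0110567
Normaliser: 0.000143719 + 0.0110567 = 0.0112004
P(Population A | x₁, x₂) ≈ 0.0128

0.0128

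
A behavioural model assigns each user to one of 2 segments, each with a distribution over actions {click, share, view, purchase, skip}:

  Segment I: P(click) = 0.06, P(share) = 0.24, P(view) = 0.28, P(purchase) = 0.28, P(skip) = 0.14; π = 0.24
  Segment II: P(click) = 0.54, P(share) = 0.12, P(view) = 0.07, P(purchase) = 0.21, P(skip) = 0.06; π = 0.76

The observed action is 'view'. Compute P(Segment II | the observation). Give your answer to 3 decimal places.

0.442

The responsibility of component k is P(Z=k) f_k(x) divided by Σ_j P(Z=j) f_j(x).
Component likelihoods at x = 'view':
  f_I = P(view | comp) = 0.28
  f_II = P(view | comp) = 0.07
Unnormalised posteriors:
  P(Z=I)·f_I = 0.24 × 0.28 = 0.0672
  P(Z=II)·f_II = 0.76 × 0.07 = 0.0532
Normaliser: 0.0672 + 0.0532 = 0.1204
Responsibility of Segment II: 0.0532 / 0.1204 ≈ 0.442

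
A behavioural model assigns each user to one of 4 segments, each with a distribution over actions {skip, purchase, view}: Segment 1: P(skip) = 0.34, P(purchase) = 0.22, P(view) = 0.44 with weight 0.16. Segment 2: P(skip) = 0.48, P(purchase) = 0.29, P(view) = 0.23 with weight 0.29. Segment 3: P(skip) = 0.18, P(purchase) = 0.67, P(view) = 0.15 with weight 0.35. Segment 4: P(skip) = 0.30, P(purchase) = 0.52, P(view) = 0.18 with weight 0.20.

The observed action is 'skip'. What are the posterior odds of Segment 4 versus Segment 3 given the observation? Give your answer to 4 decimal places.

0.9524

The posterior odds equal the prior odds times the likelihood ratio: (P(Z=i)/P(Z=j))·(f_i(x)/f_j(x)).
Component likelihoods at x = 'skip':
  p_1 = P(skip | comp) = 0.34
  p_2 = P(skip | comp) = 0.48
  p_3 = P(skip | comp) = 0.18
  p_4 = P(skip | comp) = 0.30
Posterior odds = (P(Z=4)·p_4) / (P(Z=3)·p_3) = (0.20·0.3) / (0.35·0.18) = 0.06 / 0.063 ≈ 0.9524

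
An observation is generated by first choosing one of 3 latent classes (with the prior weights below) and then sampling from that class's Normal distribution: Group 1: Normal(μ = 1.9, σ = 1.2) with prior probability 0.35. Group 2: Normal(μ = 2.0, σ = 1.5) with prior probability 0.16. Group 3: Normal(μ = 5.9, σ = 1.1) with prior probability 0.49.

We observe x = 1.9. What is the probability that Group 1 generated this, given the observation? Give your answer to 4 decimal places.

0.7316

Apply Bayes' rule: the posterior for each component is proportional to its prior times its likelihood at x.
Evaluate each component's likelihood at the observed value:
  L_1 = 0.332452
  L_2 = 0.265371
  L_3 = 0.000487696
Multiply by the mixture weights:
  π_1·L_1 = 0.35 × 0.332452 = 0.116358
  π_2·L_2 = 0.16 × 0.265371 = 0.0424594
  π_3·L_3 = 0.49 × 0.000487696 = 0.000238971
Denominator: 0.116358 + 0.0424594 + 0.000238971 = 0.159057
So the posterior for Group 1 is 0.116358 / 0.159057 ≈ 0.7316.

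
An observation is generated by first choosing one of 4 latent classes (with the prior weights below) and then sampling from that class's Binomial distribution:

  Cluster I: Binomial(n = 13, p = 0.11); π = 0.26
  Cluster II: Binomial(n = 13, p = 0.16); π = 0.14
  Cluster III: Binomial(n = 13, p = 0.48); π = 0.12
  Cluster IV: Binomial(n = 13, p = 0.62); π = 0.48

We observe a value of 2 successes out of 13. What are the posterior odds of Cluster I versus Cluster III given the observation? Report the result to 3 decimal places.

Since P(k|x) ∝ π_k f_k(x), the posterior odds are π_i f_i(x) / (π_j f_j(x)).
Component likelihoods at x = 2 successes out of 13:
  f_I = 0.261921
  f_II = 0.293364
  f_III = 0.0135087
  f_IV = 0.000715315
0.0680994 / 0.00162105 ≈ 42.010

42.010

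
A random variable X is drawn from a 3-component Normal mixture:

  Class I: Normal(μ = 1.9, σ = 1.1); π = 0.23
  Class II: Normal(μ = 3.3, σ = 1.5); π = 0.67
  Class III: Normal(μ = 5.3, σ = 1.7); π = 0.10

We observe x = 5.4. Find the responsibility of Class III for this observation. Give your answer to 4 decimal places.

By Bayes' theorem, P(k | x) = w_k f_k(x) / Σ_j w_j f_j(x).
Evaluate each component's likelihood at the observed value:
  L_I = 0.00229681
  L_II = 0.0998183
  L_III = 0.234266
Weight by the priors:
  w_I·L_I = 0.23 × 0.00229681 = 0.000528267
  w_II·L_II = 0.67 × 0.0998183 = 0.0668783
  w_III·L_III = 0.10 × 0.234266 = 0.0234266
Normaliser: 0.000528267 + 0.0668783 + 0.0234266 = 0.0908332
P(Class III | the observation) ≈ 0.2579

0.2579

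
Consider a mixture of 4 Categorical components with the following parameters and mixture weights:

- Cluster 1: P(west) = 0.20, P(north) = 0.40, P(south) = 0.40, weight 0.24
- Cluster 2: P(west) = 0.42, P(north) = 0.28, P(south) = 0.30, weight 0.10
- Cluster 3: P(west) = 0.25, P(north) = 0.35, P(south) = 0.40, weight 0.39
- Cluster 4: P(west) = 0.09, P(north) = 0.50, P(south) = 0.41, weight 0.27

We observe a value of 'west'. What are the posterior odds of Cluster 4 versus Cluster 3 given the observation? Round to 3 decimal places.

0.249

Posterior odds = (π_i f_i(x)) / (π_j f_j(x)); the normalising sum cancels.
Component likelihoods at x = 'west':
  f_1 = P(west | comp) = 0.20
  f_2 = P(west | comp) = 0.42
  f_3 = P(west | comp) = 0.25
  f_4 = P(west | comp) = 0.09
Posterior odds = (π_4·f_4) / (π_3·f_3) = (0.27·0.09) / (0.39·0.25) = 0.0243 / 0.0975 ≈ 0.249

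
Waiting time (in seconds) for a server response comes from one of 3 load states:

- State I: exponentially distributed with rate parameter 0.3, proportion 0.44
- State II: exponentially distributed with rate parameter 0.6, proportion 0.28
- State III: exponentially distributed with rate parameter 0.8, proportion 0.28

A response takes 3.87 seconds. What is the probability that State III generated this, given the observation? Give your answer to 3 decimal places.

0.149

By Bayes' theorem, P(k | x) = w_k f_k(x) / Σ_j w_j f_j(x).
Component likelihoods at x = 3.87 seconds:
  L_I = 0.3·e^(−0.3·3.87) = 0.3·e^(−1.1610) = 0.0939519
  L_II = 0.6·e^(−0.6·3.87) = 0.6·e^(−2.3220) = 0.0588463
  L_III = 0.8·e^(−0.8·3.87) = 0.8·e^(−3.0960) = 0.0361838
Unnormalised posteriors:
  w_I·L_I = 0.44 × 0.0939519 = 0.0413388
  w_II·L_II = 0.28 × 0.0588463 = 0.016477
  w_III·L_III = 0.28 × 0.0361838 = 0.0101315
Evidence: 0.0413388 + 0.016477 + 0.0101315 = 0.0679473
P(State III | the observation) ≈ 0.149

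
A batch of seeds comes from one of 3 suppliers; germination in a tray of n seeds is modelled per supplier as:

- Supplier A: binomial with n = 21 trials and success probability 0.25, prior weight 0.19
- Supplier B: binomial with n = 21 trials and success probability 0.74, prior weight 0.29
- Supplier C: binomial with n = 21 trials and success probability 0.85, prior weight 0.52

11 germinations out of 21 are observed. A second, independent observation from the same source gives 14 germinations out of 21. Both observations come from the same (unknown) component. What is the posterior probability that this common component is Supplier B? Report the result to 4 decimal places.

0.9950

Posterior ∝ prior × likelihood, so P(k | x) ∝ π_k f_k(x); normalise over all components.
Since both observations come from the same component, the likelihood for component k is f_k(x₁)·f_k(x₂).
  p_A = [0.00473563] × [5.78221e-05] = 2.73824e-07
  p_B = [0.0181429] × [0.137899] = 0.0025019
  p_C = [0.000340366] × [0.0204178] = 6.94952e-06
Weight by the priors:
  π_A·p_A = 0.19 × 2.73824e-07 = 5.20266e-08
  π_B·p_B = 0.29 × 0.0025019 = 0.000725551
  π_C·p_C = 0.52 × 6.94952e-06 = 3.61375e-06
Sum: 5.20266e-08 + 0.000725551 + 3.61375e-06 = 0.000729217
P(Supplier B | x₁, x₂) ≈ 0.9950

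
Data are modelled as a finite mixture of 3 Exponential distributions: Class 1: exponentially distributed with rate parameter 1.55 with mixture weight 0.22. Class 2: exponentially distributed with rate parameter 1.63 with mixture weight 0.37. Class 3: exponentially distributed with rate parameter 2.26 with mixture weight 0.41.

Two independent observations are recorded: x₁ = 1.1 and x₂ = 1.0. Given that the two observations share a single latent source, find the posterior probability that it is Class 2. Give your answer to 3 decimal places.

Posterior ∝ prior × likelihood, so P(k | x) ∝ P(Z=k) f_k(x); normalise over all components.
Since both observations come from the same component, the likelihood for component k is f_k(x₁)·f_k(x₂).
  p_1 = [1.55·e^(−1.55·1.1) = 1.55·e^(−1.7050) = 0.281747] × [0.328984] = 0.0926904
  p_2 = [1.63·e^(−1.63·1.1) = 1.63·e^(−1.7930) = 0.27133] × [0.319365] = 0.0866533
  p_3 = [2.26·e^(−2.26·1.1) = 2.26·e^(−2.4860) = 0.188128] × [0.235832] = 0.0443665
Unnormalised posteriors:
  P(Z=1)·p_1 = 0.22 × 0.0926904 = 0.0203919
  P(Z=2)·p_2 = 0.37 × 0.0866533 = 0.0320617
  P(Z=3)·p_3 = 0.41 × 0.0443665 = 0.0181903
Normaliser: 0.0203919 + 0.0320617 + 0.0181903 = 0.0706439
Responsibility of Class 2: 0.0320617 / 0.0706439 ≈ 0.454

0.454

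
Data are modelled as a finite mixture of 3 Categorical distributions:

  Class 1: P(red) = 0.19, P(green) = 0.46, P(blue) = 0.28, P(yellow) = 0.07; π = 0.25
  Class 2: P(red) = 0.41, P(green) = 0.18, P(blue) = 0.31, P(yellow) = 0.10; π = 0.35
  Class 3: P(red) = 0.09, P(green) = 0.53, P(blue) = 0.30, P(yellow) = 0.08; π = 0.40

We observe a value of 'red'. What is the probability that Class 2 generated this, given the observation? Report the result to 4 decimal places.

0.6322

By Bayes' theorem, P(k | x) = π_k f_k(x) / Σ_j π_j f_j(x).
Component likelihoods at x = 'red':
  L_1 = P(red | comp) = 0.19
  L_2 = P(red | comp) = 0.41
  L_3 = P(red | comp) = 0.09
Weight by the priors:
  π_1·L_1 = 0.25 × 0.19 = 0.0475
  π_2·L_2 = 0.35 × 0.41 = 0.1435
  π_3·L_3 = 0.40 × 0.09 = 0.036
Evidence: 0.0475 + 0.1435 + 0.036 = 0.227
P(Class 2 | x) = 0.1435 / 0.227 ≈ 0.6322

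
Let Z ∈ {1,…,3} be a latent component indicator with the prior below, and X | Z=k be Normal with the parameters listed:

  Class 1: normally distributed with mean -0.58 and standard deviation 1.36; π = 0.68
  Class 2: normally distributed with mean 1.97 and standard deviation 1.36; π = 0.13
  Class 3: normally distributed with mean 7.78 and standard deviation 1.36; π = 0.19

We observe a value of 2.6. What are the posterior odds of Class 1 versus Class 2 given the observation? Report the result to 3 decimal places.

0.378

Only the two components matter; the odds are (P(Z=i) f_i(x)) / (P(Z=j) f_j(x)).
Normal densities:
  L_1 = 0.0190613
  L_2 = 0.263496
  L_3 = 0.00020758
Posterior odds = (P(Z=1)·L_1) / (P(Z=2)·L_2) = (0.68·0.0190613) / (0.13·0.263496) = 0.0129617 / 0.0342545 ≈ 0.378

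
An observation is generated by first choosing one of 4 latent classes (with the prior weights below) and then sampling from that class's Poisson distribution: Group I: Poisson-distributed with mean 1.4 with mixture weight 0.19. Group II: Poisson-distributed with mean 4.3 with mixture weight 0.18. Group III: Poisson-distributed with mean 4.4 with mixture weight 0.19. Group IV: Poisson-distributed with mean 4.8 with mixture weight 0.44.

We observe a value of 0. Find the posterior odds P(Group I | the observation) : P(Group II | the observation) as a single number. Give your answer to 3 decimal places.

19.184

The posterior odds equal the prior odds times the likelihood ratio: (π_i/π_j)·(f_i(x)/f_j(x)).
Component likelihoods at x = 0:
  p_I = e^(−1.4)·1.4^0/0! = 0.246597
  p_II = e^(−4.3)·4.3^0/0! = 0.0135686
  p_III = e^(−4.4)·4.4^0/0! = 0.0122773
  p_IV = e^(−4.8)·4.8^0/0! = 0.00822975
Posterior odds = (π_I·p_I) / (π_II·p_II) = (0.19·0.246597) / (0.18·0.0135686) = 0.0468534 / 0.00244234 ≈ 19.184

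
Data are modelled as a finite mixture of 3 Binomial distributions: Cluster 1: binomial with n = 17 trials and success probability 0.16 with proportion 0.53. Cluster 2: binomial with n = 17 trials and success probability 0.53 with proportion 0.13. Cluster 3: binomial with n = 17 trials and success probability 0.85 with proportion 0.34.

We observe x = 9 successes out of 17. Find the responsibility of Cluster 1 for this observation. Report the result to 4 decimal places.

Posterior ∝ prior × likelihood, so P(k | x) ∝ π_k f_k(x); normalise over all components.
Evaluate each component's likelihood at the observed value:
  L_1 = C(17,9)·0.16^9·0.84^8 = 24310·6.87195e-08·0.247876 = 0.000414094
  L_2 = C(17,9)·0.53^9·0.47^8 = 24310·0.00329976·0.00238113 = 0.191008
  L_3 = C(17,9)·0.85^9·0.15^8 = 24310·0.231617·2.56289e-07 = 0.00144306
Multiply by the mixture weights:
  π_1·L_1 = 0.53 × 0.000414094 = 0.00021947
  π_2·L_2 = 0.13 × 0.191008 = 0.024831
  π_3·L_3 = 0.34 × 0.00144306 = 0.000490642
Normaliser: 0.00021947 + 0.024831 + 0.000490642 = 0.0255411
Responsibility of Cluster 1: 0.00021947 / 0.0255411 ≈ 0.0086

0.0086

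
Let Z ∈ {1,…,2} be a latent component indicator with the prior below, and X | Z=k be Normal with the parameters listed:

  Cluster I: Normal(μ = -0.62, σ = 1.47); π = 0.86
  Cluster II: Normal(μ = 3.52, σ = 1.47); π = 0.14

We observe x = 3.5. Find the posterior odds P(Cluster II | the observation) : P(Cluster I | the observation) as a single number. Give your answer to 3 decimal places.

8.267

Only the two components matter; the odds are (π_i f_i(x)) / (π_j f_j(x)).
Normal densities:
  f_I = 0.00534377
  f_II = 0.271364
Odds = (0.14/0.86) × (0.271364/0.00534377) = 0.162791 × 50.7814 ≈ 8.267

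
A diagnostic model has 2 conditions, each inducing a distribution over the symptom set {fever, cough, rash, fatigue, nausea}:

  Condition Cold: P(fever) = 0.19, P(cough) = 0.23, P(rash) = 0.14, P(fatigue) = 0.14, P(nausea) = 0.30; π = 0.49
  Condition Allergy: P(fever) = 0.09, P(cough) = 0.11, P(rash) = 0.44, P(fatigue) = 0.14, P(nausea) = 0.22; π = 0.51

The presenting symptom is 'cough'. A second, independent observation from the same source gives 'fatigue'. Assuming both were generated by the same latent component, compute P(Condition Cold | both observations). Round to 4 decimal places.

P(component k | x) = w_k·f_k(x) / marginal(x), where marginal(x) = Σ_j w_j·f_j(x).
Since both observations come from the same component, the likelihood for component k is f_k(x₁)·f_k(x₂).
  L_Cold = [P(cough | comp) = 0.23] × [0.14] = 0.0322
  L_Allergy = [P(cough | comp) = 0.11] × [0.14] = 0.0154
Multiply by the mixture weights:
  w_Cold·L_Cold = 0.49 × 0.0322 = 0.015778
  w_Allergy·L_Allergy = 0.51 × 0.0154 = 0.007854
Sum: 0.015778 + 0.007854 = 0.023632
Responsibility of Condition Cold: 0.015778 / 0.023632 ≈ 0.6677

0.6677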